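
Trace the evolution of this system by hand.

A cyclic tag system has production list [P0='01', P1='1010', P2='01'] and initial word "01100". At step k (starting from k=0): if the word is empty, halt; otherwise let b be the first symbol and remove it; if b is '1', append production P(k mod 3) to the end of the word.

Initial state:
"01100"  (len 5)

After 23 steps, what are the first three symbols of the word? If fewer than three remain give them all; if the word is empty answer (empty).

step 0: "01100"  (len 5)
step 1: "1100"  (len 4)
step 2: "1001010"  (len 7)
step 3: "00101001"  (len 8)
step 4: "0101001"  (len 7)
step 5: "101001"  (len 6)
step 6: "0100101"  (len 7)
step 7: "100101"  (len 6)
step 8: "001011010"  (len 9)
step 9: "01011010"  (len 8)
step 10: "1011010"  (len 7)
step 11: "0110101010"  (len 10)
step 12: "110101010"  (len 9)
step 13: "1010101001"  (len 10)
step 14: "0101010011010"  (len 13)
step 15: "101010011010"  (len 12)
step 16: "0101001101001"  (len 13)
step 17: "101001101001"  (len 12)
step 18: "0100110100101"  (len 13)
step 19: "100110100101"  (len 12)
step 20: "001101001011010"  (len 15)
step 21: "01101001011010"  (len 14)
step 22: "1101001011010"  (len 13)
step 23: "1010010110101010"  (len 16)

101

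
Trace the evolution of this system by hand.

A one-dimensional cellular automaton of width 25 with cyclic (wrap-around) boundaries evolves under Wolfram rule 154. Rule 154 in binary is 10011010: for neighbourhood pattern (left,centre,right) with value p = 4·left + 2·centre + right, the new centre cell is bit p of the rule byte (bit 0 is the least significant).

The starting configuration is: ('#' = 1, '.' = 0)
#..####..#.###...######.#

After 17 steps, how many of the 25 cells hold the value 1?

gen 0: #..####..#.###...######.#
gen 1: .#####.##..##.#.######..#
gen 2: .####..#.###....#####.##.
gen 3: ####.##..##.#..#####..#.#
gen 4: ###..#.###...######.##..#
gen 5: ##.##..##.#.######..#.###
gen 6: #..#.###....#####.##..###
gen 7: .##..##.#..#####..#.#####
gen 8: .#.###...######.##..####.
gen 9: #..##.#.######..#.#####.#
gen 10: .###....#####.##..####..#
gen 11: .##.#..#####..#.#####.##.
gen 12: ##...######.##..####..#.#
gen 13: #.#.######..#.#####.##..#
gen 14: ....#####.##..####..#.###
gen 15: #..#####..#.#####.##..##.
gen 16: .######.##..####..#.###..
gen 17: ######..#.#####.##..##.#.

17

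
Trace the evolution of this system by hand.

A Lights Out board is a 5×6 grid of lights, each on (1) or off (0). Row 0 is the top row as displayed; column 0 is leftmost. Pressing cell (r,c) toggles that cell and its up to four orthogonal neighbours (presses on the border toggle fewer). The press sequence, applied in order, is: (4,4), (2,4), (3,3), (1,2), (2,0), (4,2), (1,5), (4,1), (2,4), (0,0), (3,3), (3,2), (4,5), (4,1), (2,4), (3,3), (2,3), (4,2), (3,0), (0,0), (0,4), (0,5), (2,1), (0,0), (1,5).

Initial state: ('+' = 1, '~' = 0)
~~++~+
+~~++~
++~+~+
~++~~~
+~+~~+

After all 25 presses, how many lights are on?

k=0  ~~++~+
+~~++~
++~+~+
~++~~~
+~+~~+
k=1  ~~++~+
+~~++~
++~+~+
~++~+~
+~+++~
k=2  ~~++~+
+~~+~~
++~~+~
~++~~~
+~+++~
k=3  ~~++~+
+~~+~~
++~++~
~+~++~
+~+~+~
k=4  ~~~+~+
+++~~~
+++++~
~+~++~
+~+~+~
k=5  ~~~+~+
~++~~~
~~+++~
++~++~
+~+~+~
k=6  ~~~+~+
~++~~~
~~+++~
+++++~
++~++~
k=7  ~~~+~~
~++~++
~~++++
+++++~
++~++~
k=8  ~~~+~~
~++~++
~~++++
+~+++~
~~+++~
k=9  ~~~+~~
~++~~+
~~+~~~
+~++~~
~~+++~
k=10  ++~+~~
+++~~+
~~+~~~
+~++~~
~~+++~
k=11  ++~+~~
+++~~+
~~++~~
+~~~+~
~~+~+~
k=12  ++~+~~
+++~~+
~~~+~~
+++++~
~~~~+~
k=13  ++~+~~
+++~~+
~~~+~~
++++++
~~~~~+
k=14  ++~+~~
+++~~+
~~~+~~
+~++++
+++~~+
k=15  ++~+~~
+++~++
~~~~++
+~++~+
+++~~+
k=16  ++~+~~
+++~++
~~~+++
+~~~++
++++~+
k=17  ++~+~~
++++++
~~+~~+
+~~+++
++++~+
k=18  ++~+~~
++++++
~~+~~+
+~++++
+~~~~+
k=19  ++~+~~
++++++
+~+~~+
~+++++
~~~~~+
k=20  ~~~+~~
~+++++
+~+~~+
~+++++
~~~~~+
k=21  ~~~~++
~+++~+
+~+~~+
~+++++
~~~~~+
k=22  ~~~~~~
~+++~~
+~+~~+
~+++++
~~~~~+
k=23  ~~~~~~
~~++~~
~+~~~+
~~++++
~~~~~+
k=24  ++~~~~
+~++~~
~+~~~+
~~++++
~~~~~+
k=25  ++~~~+
+~++++
~+~~~~
~~++++
~~~~~+

14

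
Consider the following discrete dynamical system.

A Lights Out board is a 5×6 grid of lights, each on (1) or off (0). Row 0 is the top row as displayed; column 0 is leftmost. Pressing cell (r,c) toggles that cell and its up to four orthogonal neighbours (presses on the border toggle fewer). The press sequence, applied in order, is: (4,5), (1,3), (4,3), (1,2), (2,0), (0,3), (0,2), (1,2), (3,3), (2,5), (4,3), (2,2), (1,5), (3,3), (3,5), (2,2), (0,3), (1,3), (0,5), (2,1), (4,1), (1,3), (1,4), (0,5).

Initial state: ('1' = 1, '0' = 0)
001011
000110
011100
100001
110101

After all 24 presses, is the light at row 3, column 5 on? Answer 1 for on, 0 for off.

0

gen 0: 001011
000110
011100
100001
110101
gen 1: 001011
000110
011100
100000
110110
gen 2: 001111
001000
011000
100000
110110
gen 3: 001111
001000
011000
100100
111000
gen 4: 000111
010100
010000
100100
111000
gen 5: 000111
110100
100000
000100
111000
gen 6: 001001
110000
100000
000100
111000
gen 7: 010101
111000
100000
000100
111000
gen 8: 011101
100100
101000
000100
111000
gen 9: 011101
100100
101100
001010
111100
gen 10: 011101
100101
101111
001011
111100
gen 11: 011101
100101
101111
001111
110010
gen 12: 011101
101101
110011
000111
110010
gen 13: 011100
101110
110010
000111
110010
gen 14: 011100
101110
110110
001001
110110
gen 15: 011100
101110
110111
001010
110111
gen 16: 011100
100110
101011
000010
110111
gen 17: 010010
100010
101011
000010
110111
gen 18: 010110
101100
101111
000010
110111
gen 19: 010101
101101
101111
000010
110111
gen 20: 010101
111101
010111
010010
110111
gen 21: 010101
111101
010111
000010
001111
gen 22: 010001
110011
010011
000010
001111
gen 23: 010011
110100
010001
000010
001111
gen 24: 010000
110101
010001
000010
001111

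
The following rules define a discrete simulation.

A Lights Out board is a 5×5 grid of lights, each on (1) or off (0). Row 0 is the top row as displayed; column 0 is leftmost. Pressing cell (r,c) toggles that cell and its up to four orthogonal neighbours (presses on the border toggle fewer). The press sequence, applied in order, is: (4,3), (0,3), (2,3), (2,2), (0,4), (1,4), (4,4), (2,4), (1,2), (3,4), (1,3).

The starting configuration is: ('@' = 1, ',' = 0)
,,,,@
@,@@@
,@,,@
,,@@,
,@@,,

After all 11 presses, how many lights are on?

step 0: ,,,,@
@,@@@
,@,,@
,,@@,
,@@,,
step 1: ,,,,@
@,@@@
,@,,@
,,@,,
,@,@@
step 2: ,,@@,
@,@,@
,@,,@
,,@,,
,@,@@
step 3: ,,@@,
@,@@@
,@@@,
,,@@,
,@,@@
step 4: ,,@@,
@,,@@
,,,,,
,,,@,
,@,@@
step 5: ,,@,@
@,,@,
,,,,,
,,,@,
,@,@@
step 6: ,,@,,
@,,,@
,,,,@
,,,@,
,@,@@
step 7: ,,@,,
@,,,@
,,,,@
,,,@@
,@,,,
step 8: ,,@,,
@,,,,
,,,@,
,,,@,
,@,,,
step 9: ,,,,,
@@@@,
,,@@,
,,,@,
,@,,,
step 10: ,,,,,
@@@@,
,,@@@
,,,,@
,@,,@
step 11: ,,,@,
@@,,@
,,@,@
,,,,@
,@,,@

9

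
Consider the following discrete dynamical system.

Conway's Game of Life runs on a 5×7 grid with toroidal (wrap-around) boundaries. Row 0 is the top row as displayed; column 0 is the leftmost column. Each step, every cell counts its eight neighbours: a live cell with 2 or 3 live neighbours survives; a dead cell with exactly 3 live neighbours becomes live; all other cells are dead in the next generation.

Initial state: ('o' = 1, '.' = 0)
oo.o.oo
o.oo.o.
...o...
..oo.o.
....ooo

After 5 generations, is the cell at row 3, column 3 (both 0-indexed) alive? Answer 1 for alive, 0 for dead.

1

0) oo.o.oo
o.oo.o.
...o...
..oo.o.
....ooo
1) .o.o...
o..o.o.
.o....o
..oo.oo
.o.....
2) oo..o..
oo..o.o
.o.o...
.oo..oo
oo.oo..
3) ....o..
...oooo
...oo..
.....oo
...oo..
4) .......
.......
...o...
.....o.
...oo..
5) .......
.......
.......
...o...
....o..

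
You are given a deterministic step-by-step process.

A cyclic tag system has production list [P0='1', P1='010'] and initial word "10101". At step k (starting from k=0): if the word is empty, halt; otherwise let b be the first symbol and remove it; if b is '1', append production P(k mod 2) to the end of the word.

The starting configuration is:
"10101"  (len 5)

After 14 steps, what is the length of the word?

step 0: "10101"  (len 5)
step 1: "01011"  (len 5)
step 2: "1011"  (len 4)
step 3: "0111"  (len 4)
step 4: "111"  (len 3)
step 5: "111"  (len 3)
step 6: "11010"  (len 5)
step 7: "10101"  (len 5)
step 8: "0101010"  (len 7)
step 9: "101010"  (len 6)
step 10: "01010010"  (len 8)
step 11: "1010010"  (len 7)
step 12: "010010010"  (len 9)
step 13: "10010010"  (len 8)
step 14: "0010010010"  (len 10)

10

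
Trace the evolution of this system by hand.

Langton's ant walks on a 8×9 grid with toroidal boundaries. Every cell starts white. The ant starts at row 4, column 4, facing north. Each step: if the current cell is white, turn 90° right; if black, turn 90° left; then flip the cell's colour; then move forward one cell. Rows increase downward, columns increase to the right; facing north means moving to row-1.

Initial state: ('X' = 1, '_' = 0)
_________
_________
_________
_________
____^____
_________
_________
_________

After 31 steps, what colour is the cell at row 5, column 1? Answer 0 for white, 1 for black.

1

gen 0: _________
_________
_________
_________
____^____
_________
_________
_________
gen 1: _________
_________
_________
_________
____X>___
_________
_________
_________
gen 2: _________
_________
_________
_________
____XX___
_____v___
_________
_________
gen 3: _________
_________
_________
_________
____XX___
____<X___
_________
_________
gen 4: _________
_________
_________
_________
____^X___
____XX___
_________
_________
gen 5: _________
_________
_________
_________
___<_X___
____XX___
_________
_________
gen 6: _________
_________
_________
___^_____
___X_X___
____XX___
_________
_________
gen 7: _________
_________
_________
___X>____
___X_X___
____XX___
_________
_________
gen 8: _________
_________
_________
___XX____
___XvX___
____XX___
_________
_________
gen 9: _________
_________
_________
___XX____
___<XX___
____XX___
_________
_________
gen 10: _________
_________
_________
___XX____
____XX___
___vXX___
_________
_________
gen 11: _________
_________
_________
___XX____
____XX___
__<XXX___
_________
_________
gen 12: _________
_________
_________
___XX____
__^_XX___
__XXXX___
_________
_________
gen 13: _________
_________
_________
___XX____
__X>XX___
__XXXX___
_________
_________
gen 14: _________
_________
_________
___XX____
__XXXX___
__XvXX___
_________
_________
gen 15: _________
_________
_________
___XX____
__XXXX___
__X_>X___
_________
_________
gen 16: _________
_________
_________
___XX____
__XX^X___
__X__X___
_________
_________
gen 17: _________
_________
_________
___XX____
__X<_X___
__X__X___
_________
_________
gen 18: _________
_________
_________
___XX____
__X__X___
__Xv_X___
_________
_________
gen 19: _________
_________
_________
___XX____
__X__X___
__<X_X___
_________
_________
gen 20: _________
_________
_________
___XX____
__X__X___
___X_X___
__v______
_________
gen 21: _________
_________
_________
___XX____
__X__X___
___X_X___
_<X______
_________
gen 22: _________
_________
_________
___XX____
__X__X___
_^_X_X___
_XX______
_________
gen 23: _________
_________
_________
___XX____
__X__X___
_X>X_X___
_XX______
_________
gen 24: _________
_________
_________
___XX____
__X__X___
_XXX_X___
_Xv______
_________
gen 25: _________
_________
_________
___XX____
__X__X___
_XXX_X___
_X_>_____
_________
gen 26: _________
_________
_________
___XX____
__X__X___
_XXX_X___
_X_X_____
___v_____
gen 27: _________
_________
_________
___XX____
__X__X___
_XXX_X___
_X_X_____
__<X_____
gen 28: _________
_________
_________
___XX____
__X__X___
_XXX_X___
_X^X_____
__XX_____
gen 29: _________
_________
_________
___XX____
__X__X___
_XXX_X___
_XX>_____
__XX_____
gen 30: _________
_________
_________
___XX____
__X__X___
_XX^_X___
_XX______
__XX_____
gen 31: _________
_________
_________
___XX____
__X__X___
_X<__X___
_XX______
__XX_____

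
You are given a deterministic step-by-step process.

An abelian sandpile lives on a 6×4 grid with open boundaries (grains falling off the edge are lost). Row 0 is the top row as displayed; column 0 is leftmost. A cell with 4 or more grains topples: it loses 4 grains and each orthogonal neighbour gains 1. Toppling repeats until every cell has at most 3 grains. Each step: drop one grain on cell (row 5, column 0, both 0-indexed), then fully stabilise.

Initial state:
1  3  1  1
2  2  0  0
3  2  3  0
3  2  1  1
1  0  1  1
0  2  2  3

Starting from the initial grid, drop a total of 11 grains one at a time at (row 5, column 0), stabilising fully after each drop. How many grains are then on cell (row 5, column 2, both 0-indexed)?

3

[0] 1  3  1  1
2  2  0  0
3  2  3  0
3  2  1  1
1  0  1  1
0  2  2  3
[1] 1  3  1  1
2  2  0  0
3  2  3  0
3  2  1  1
1  0  1  1
1  2  2  3
[2] 1  3  1  1
2  2  0  0
3  2  3  0
3  2  1  1
1  0  1  1
2  2  2  3
[3] 1  3  1  1
2  2  0  0
3  2  3  0
3  2  1  1
1  0  1  1
3  2  2  3
[4] 1  3  1  1
2  2  0  0
3  2  3  0
3  2  1  1
2  0  1  1
0  3  2  3
[5] 1  3  1  1
2  2  0  0
3  2  3  0
3  2  1  1
2  0  1  1
1  3  2  3
[6] 1  3  1  1
2  2  0  0
3  2  3  0
3  2  1  1
2  0  1  1
2  3  2  3
[7] 1  3  1  1
2  2  0  0
3  2  3  0
3  2  1  1
2  0  1  1
3  3  2  3
[8] 1  3  1  1
2  2  0  0
3  2  3  0
3  2  1  1
3  1  1  1
1  0  3  3
[9] 1  3  1  1
2  2  0  0
3  2  3  0
3  2  1  1
3  1  1  1
2  0  3  3
[10] 1  3  1  1
2  2  0  0
3  2  3  0
3  2  1  1
3  1  1  1
3  0  3  3
[11] 1  3  1  1
3  2  0  0
0  3  3  0
1  3  1  1
1  2  1  1
1  1  3  3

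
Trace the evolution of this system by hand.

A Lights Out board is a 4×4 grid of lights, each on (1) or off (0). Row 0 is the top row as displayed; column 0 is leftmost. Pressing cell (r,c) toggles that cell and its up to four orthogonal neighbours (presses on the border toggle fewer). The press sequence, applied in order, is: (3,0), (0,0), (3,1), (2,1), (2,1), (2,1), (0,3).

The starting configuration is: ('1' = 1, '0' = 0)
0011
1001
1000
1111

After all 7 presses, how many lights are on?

7

[0] 0011
1001
1000
1111
[1] 0011
1001
0000
0011
[2] 1111
0001
0000
0011
[3] 1111
0001
0100
1101
[4] 1111
0101
1010
1001
[5] 1111
0001
0100
1101
[6] 1111
0101
1010
1001
[7] 1100
0100
1010
1001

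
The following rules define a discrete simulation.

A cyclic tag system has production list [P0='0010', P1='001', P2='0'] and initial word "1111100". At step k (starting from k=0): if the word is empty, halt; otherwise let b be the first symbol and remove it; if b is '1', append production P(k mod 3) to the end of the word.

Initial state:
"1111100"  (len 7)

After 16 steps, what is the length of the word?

[0] "1111100"  (len 7)
[1] "1111000010"  (len 10)
[2] "111000010001"  (len 12)
[3] "110000100010"  (len 12)
[4] "100001000100010"  (len 15)
[5] "00001000100010001"  (len 17)
[6] "0001000100010001"  (len 16)
[7] "001000100010001"  (len 15)
[8] "01000100010001"  (len 14)
[9] "1000100010001"  (len 13)
[10] "0001000100010010"  (len 16)
[11] "001000100010010"  (len 15)
[12] "01000100010010"  (len 14)
[13] "1000100010010"  (len 13)
[14] "000100010010001"  (len 15)
[15] "00100010010001"  (len 14)
[16] "0100010010001"  (len 13)

13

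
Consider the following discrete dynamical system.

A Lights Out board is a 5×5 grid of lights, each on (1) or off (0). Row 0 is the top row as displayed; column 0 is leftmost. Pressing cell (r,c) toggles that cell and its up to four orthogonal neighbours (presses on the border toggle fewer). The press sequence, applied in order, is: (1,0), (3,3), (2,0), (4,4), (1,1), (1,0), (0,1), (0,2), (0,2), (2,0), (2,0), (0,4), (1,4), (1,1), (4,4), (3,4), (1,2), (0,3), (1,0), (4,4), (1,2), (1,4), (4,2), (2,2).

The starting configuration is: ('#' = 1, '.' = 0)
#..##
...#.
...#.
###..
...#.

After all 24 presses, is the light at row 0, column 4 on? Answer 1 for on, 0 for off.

step 0: #..##
...#.
...#.
###..
...#.
step 1: ...##
##.#.
#..#.
###..
...#.
step 2: ...##
##.#.
#....
##.##
.....
step 3: ...##
.#.#.
.#...
.#.##
.....
step 4: ...##
.#.#.
.#...
.#.#.
...##
step 5: .#.##
#.##.
.....
.#.#.
...##
step 6: ##.##
.###.
#....
.#.#.
...##
step 7: ..###
..##.
#....
.#.#.
...##
step 8: .#..#
...#.
#....
.#.#.
...##
step 9: ..###
..##.
#....
.#.#.
...##
step 10: ..###
#.##.
.#...
##.#.
...##
step 11: ..###
..##.
#....
.#.#.
...##
step 12: ..#..
..###
#....
.#.#.
...##
step 13: ..#.#
..#..
#...#
.#.#.
...##
step 14: .##.#
##...
##..#
.#.#.
...##
step 15: .##.#
##...
##..#
.#.##
.....
step 16: .##.#
##...
##...
.#...
....#
step 17: .#..#
#.##.
###..
.#...
....#
step 18: .###.
#.#..
###..
.#...
....#
step 19: ####.
.##..
.##..
.#...
....#
step 20: ####.
.##..
.##..
.#..#
...#.
step 21: ##.#.
...#.
.#...
.#..#
...#.
step 22: ##.##
....#
.#..#
.#..#
...#.
step 23: ##.##
....#
.#..#
.##.#
.##..
step 24: ##.##
..#.#
..###
.#..#
.##..

1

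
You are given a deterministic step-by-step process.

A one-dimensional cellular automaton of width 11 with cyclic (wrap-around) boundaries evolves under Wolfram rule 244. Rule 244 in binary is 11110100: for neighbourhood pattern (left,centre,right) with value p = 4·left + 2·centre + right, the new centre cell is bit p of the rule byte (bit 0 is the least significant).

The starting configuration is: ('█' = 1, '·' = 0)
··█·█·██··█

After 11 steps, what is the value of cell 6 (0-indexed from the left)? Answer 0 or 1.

1

0) ··█·█·██··█
1) █·████·██·█
2) ██·████·██·
3) ·██·████·██
4) █·██·████·█
5) ██·██·████·
6) ·██·██·████
7) █·██·██·███
8) ██·██·██·██
9) ███·██·██·█
10) ████·██·██·
11) ·████·██·██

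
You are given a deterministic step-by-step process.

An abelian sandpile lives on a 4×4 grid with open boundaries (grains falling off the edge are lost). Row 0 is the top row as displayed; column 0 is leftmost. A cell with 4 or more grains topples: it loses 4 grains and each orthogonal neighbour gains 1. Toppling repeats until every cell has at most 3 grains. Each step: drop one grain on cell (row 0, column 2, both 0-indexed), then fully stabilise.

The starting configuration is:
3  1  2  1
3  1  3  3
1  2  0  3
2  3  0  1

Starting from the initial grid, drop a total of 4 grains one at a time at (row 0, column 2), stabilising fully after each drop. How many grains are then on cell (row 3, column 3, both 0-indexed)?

t=0: 3  1  2  1
3  1  3  3
1  2  0  3
2  3  0  1
t=1: 3  1  3  1
3  1  3  3
1  2  0  3
2  3  0  1
t=2: 3  2  1  3
3  2  1  1
1  2  2  0
2  3  0  2
t=3: 3  2  2  3
3  2  1  1
1  2  2  0
2  3  0  2
t=4: 3  2  3  3
3  2  1  1
1  2  2  0
2  3  0  2

2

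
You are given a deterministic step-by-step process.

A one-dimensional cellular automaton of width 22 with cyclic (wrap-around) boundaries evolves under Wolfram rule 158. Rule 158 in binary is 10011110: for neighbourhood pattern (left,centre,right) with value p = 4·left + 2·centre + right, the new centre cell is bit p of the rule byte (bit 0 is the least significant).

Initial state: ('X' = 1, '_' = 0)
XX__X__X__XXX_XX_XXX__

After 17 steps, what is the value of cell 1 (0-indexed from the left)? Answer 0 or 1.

1

k=0  XX__X__X__XXX_XX_XXX__
k=1  X_XXXXXXXXXX__X__XX_XX
k=2  __XXXXXXXXX_XXXXXX__XX
k=3  XXXXXXXXXX__XXXXX_XXX_
k=4  XXXXXXXXX_XXXXXX__XX__
k=5  XXXXXXXX__XXXXX_XXX_XX
k=6  XXXXXXX_XXXXXX__XX__XX
k=7  XXXXXX__XXXXX_XXX_XXXX
k=8  XXXXX_XXXXXX__XX__XXXX
k=9  XXXX__XXXXX_XXX_XXXXXX
k=10  XXX_XXXXXX__XX__XXXXXX
k=11  XX__XXXXX_XXX_XXXXXXXX
k=12  X_XXXXXX__XX__XXXXXXXX
k=13  __XXXXX_XXX_XXXXXXXXXX
k=14  XXXXXX__XX__XXXXXXXXX_
k=15  XXXXX_XXX_XXXXXXXXXX__
k=16  XXXX__XX__XXXXXXXXX_XX
k=17  XXX_XXX_XXXXXXXXXX__XX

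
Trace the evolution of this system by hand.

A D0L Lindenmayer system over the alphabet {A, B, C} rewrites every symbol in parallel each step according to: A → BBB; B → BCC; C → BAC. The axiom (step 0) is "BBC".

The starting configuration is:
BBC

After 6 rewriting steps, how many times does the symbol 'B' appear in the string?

[0] BBC
[1] BCCBCCBAC
[2] BCCBACBACBCCBACBACBCCBBBBAC
[3] BCCBACBACBCCBBBBACBCCBBBBACBCCBACBACBCCBBBBACBCCBBBBACBCCBACBACBCCBCCBCCBCCBBBBAC
[4] BCCBACBACBCCBBBBACBCCBBBBACBCCBACBACBCCBCCBCCBCCBBBBACBCCB…BBACBCCBACBACBCCBACBACBCCBACBACBCCBACBACBCCBCCBCCBCCBBBBAC  (len 243)
[5] BCCBACBACBCCBBBBACBCCBBBBACBCCBACBACBCCBCCBCCBCCBBBBACBCCB…BBACBCCBACBACBCCBACBACBCCBACBACBCCBACBACBCCBCCBCCBCCBBBBAC  (len 729)
[6] BCCBACBACBCCBBBBACBCCBBBBACBCCBACBACBCCBCCBCCBCCBBBBACBCCB…BBACBCCBACBACBCCBACBACBCCBACBACBCCBACBACBCCBCCBCCBCCBBBBAC  (len 2187)

943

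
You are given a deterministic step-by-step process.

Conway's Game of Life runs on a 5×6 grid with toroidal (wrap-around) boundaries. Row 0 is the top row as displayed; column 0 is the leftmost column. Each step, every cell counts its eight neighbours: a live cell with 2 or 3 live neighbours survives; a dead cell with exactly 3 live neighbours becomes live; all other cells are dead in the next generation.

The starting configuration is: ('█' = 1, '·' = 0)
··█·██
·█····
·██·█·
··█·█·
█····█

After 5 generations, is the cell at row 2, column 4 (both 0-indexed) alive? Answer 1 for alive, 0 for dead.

k=0  ··█·██
·█····
·██·█·
··█·█·
█····█
k=1  ·█··██
██··██
·██···
█·█·█·
██····
k=2  ··█·█·
···██·
··█·█·
█·██·█
··███·
k=3  ··█··█
··█·██
·██···
·····█
······
k=4  ···███
█·█·██
██████
······
······
k=5  █··█··
······
··█···
██████
····█·

0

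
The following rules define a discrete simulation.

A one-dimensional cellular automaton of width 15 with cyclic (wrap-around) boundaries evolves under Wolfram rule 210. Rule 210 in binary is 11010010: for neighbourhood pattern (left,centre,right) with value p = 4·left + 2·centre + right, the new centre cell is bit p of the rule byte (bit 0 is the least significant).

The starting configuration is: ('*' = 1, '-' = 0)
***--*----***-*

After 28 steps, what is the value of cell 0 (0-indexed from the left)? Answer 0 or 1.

k=0  ***--*----***-*
k=1  *****-*--*-**--
k=2  -****--**---***
k=3  --*****-**-*-**
k=4  **-****--*----*
k=5  **--*****-*--*-
k=6  -***-****--**--
k=7  *-**--*****-**-
k=8  ---***-****--*-
k=9  --*-**--*****-*
k=10  **---***-****--
k=11  -**-*-**--*****
k=12  --*----***-****
k=13  **-*--*-**--***
k=14  **--**---***-**
k=15  ****-**-*-**--*
k=16  ****--*----***-
k=17  -*****-*--*-**-
k=18  *-****--**---**
k=19  *--*****-**-*-*
k=20  ***-****--*----
k=21  -**--*****-*--*
k=22  --***-****--**-
k=23  -*-**--*****-**
k=24  ----***-****--*
k=25  *--*-**--*****-
k=26  -**---***-****-
k=27  *-**-*-**--****
k=28  *--*----***-***

1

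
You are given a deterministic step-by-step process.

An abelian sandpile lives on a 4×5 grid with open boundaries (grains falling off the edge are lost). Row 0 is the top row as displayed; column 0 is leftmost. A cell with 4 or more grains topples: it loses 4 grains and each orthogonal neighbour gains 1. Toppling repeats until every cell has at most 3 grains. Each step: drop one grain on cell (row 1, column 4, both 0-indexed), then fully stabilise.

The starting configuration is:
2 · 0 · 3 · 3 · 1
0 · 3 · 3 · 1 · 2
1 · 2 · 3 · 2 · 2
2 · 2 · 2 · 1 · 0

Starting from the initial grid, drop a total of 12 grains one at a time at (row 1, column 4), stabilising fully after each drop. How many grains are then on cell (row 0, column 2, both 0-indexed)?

gen 0: 2 · 0 · 3 · 3 · 1
0 · 3 · 3 · 1 · 2
1 · 2 · 3 · 2 · 2
2 · 2 · 2 · 1 · 0
gen 1: 2 · 0 · 3 · 3 · 1
0 · 3 · 3 · 1 · 3
1 · 2 · 3 · 2 · 2
2 · 2 · 2 · 1 · 0
gen 2: 2 · 0 · 3 · 3 · 2
0 · 3 · 3 · 2 · 0
1 · 2 · 3 · 2 · 3
2 · 2 · 2 · 1 · 0
gen 3: 2 · 0 · 3 · 3 · 2
0 · 3 · 3 · 2 · 1
1 · 2 · 3 · 2 · 3
2 · 2 · 2 · 1 · 0
gen 4: 2 · 0 · 3 · 3 · 2
0 · 3 · 3 · 2 · 2
1 · 2 · 3 · 2 · 3
2 · 2 · 2 · 1 · 0
gen 5: 2 · 0 · 3 · 3 · 2
0 · 3 · 3 · 2 · 3
1 · 2 · 3 · 2 · 3
2 · 2 · 2 · 1 · 0
gen 6: 2 · 0 · 3 · 3 · 3
0 · 3 · 3 · 3 · 1
1 · 2 · 3 · 3 · 0
2 · 2 · 2 · 1 · 1
gen 7: 2 · 0 · 3 · 3 · 3
0 · 3 · 3 · 3 · 2
1 · 2 · 3 · 3 · 0
2 · 2 · 2 · 1 · 1
gen 8: 2 · 0 · 3 · 3 · 3
0 · 3 · 3 · 3 · 3
1 · 2 · 3 · 3 · 0
2 · 2 · 2 · 1 · 1
gen 9: 2 · 2 · 1 · 2 · 1
1 · 1 · 3 · 3 · 2
2 · 0 · 2 · 1 · 2
2 · 3 · 3 · 2 · 1
gen 10: 2 · 2 · 1 · 2 · 1
1 · 1 · 3 · 3 · 3
2 · 0 · 2 · 1 · 2
2 · 3 · 3 · 2 · 1
gen 11: 2 · 2 · 2 · 3 · 2
1 · 2 · 0 · 1 · 1
2 · 0 · 3 · 2 · 3
2 · 3 · 3 · 2 · 1
gen 12: 2 · 2 · 2 · 3 · 2
1 · 2 · 0 · 1 · 2
2 · 0 · 3 · 2 · 3
2 · 3 · 3 · 2 · 1

2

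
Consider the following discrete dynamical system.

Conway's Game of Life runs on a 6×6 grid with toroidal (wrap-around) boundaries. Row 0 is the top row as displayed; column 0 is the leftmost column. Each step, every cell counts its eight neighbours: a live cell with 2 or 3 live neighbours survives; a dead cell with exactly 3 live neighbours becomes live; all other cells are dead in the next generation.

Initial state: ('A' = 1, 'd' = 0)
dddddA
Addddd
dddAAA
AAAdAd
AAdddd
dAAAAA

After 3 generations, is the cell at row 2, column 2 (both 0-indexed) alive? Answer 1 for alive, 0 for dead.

gen 0: dddddA
Addddd
dddAAA
AAAdAd
AAdddd
dAAAAA
gen 1: dAAAdA
Addddd
ddAAAd
ddAdAd
dddddd
dAAAAA
gen 2: dddddA
AddddA
dAAdAA
ddAdAd
dAdddA
dAdddA
gen 3: ddddAA
dAdddd
dAAdAd
ddAdAd
dAAdAA
ddddAA

1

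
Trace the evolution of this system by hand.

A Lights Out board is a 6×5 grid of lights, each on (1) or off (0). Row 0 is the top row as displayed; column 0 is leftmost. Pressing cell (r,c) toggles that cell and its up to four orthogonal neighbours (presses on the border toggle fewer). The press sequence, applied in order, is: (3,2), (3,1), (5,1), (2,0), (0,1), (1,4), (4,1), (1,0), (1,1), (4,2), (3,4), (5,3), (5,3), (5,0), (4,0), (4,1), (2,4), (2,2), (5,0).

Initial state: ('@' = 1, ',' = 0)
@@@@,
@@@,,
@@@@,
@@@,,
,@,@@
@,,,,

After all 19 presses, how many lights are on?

[0] @@@@,
@@@,,
@@@@,
@@@,,
,@,@@
@,,,,
[1] @@@@,
@@@,,
@@,@,
@,,@,
,@@@@
@,,,,
[2] @@@@,
@@@,,
@,,@,
,@@@,
,,@@@
@,,,,
[3] @@@@,
@@@,,
@,,@,
,@@@,
,@@@@
,@@,,
[4] @@@@,
,@@,,
,@,@,
@@@@,
,@@@@
,@@,,
[5] ,,,@,
,,@,,
,@,@,
@@@@,
,@@@@
,@@,,
[6] ,,,@@
,,@@@
,@,@@
@@@@,
,@@@@
,@@,,
[7] ,,,@@
,,@@@
,@,@@
@,@@,
@,,@@
,,@,,
[8] @,,@@
@@@@@
@@,@@
@,@@,
@,,@@
,,@,,
[9] @@,@@
,,,@@
@,,@@
@,@@,
@,,@@
,,@,,
[10] @@,@@
,,,@@
@,,@@
@,,@,
@@@,@
,,,,,
[11] @@,@@
,,,@@
@,,@,
@,,,@
@@@,,
,,,,,
[12] @@,@@
,,,@@
@,,@,
@,,,@
@@@@,
,,@@@
[13] @@,@@
,,,@@
@,,@,
@,,,@
@@@,,
,,,,,
[14] @@,@@
,,,@@
@,,@,
@,,,@
,@@,,
@@,,,
[15] @@,@@
,,,@@
@,,@,
,,,,@
@,@,,
,@,,,
[16] @@,@@
,,,@@
@,,@,
,@,,@
,@,,,
,,,,,
[17] @@,@@
,,,@,
@,,,@
,@,,,
,@,,,
,,,,,
[18] @@,@@
,,@@,
@@@@@
,@@,,
,@,,,
,,,,,
[19] @@,@@
,,@@,
@@@@@
,@@,,
@@,,,
@@,,,

17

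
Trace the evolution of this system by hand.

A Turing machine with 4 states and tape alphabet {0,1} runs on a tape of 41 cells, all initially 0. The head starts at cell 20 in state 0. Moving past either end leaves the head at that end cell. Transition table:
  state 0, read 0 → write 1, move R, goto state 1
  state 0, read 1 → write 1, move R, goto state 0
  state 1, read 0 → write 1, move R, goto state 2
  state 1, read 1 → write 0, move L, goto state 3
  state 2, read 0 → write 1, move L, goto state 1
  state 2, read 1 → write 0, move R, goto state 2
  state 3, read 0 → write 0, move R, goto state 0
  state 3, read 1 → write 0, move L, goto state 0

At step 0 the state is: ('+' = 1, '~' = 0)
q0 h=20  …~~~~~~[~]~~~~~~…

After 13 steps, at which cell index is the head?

19

step 0: q0 h=20  …~~~~~~[~]~~~~~~…
step 1: q1 h=21  …~~~~~+[~]~~~~~~…
step 2: q2 h=22  …~~~~++[~]~~~~~~…
step 3: q1 h=21  …~~~~~+[+]+~~~~~…
step 4: q3 h=20  …~~~~~~[+]~+~~~~…
step 5: q0 h=19  …~~~~~~[~]~~+~~~…
step 6: q1 h=20  …~~~~~+[~]~+~~~~…
step 7: q2 h=21  …~~~~++[~]+~~~~~…
step 8: q1 h=20  …~~~~~+[+]++~~~~…
step 9: q3 h=19  …~~~~~~[+]~++~~~…
step 10: q0 h=18  …~~~~~~[~]~~++~~…
step 11: q1 h=19  …~~~~~+[~]~++~~~…
step 12: q2 h=20  …~~~~++[~]++~~~~…
step 13: q1 h=19  …~~~~~+[+]+++~~~…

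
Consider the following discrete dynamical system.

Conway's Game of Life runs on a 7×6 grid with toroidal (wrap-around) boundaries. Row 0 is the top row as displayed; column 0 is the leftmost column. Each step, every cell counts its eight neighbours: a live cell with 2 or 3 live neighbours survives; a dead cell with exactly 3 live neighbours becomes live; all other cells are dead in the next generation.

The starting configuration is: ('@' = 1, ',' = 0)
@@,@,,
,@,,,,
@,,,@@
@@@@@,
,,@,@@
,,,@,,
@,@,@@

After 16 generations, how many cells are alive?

12

step 0: @@,@,,
,@,,,,
@,,,@@
@@@@@,
,,@,@@
,,,@,,
@,@,@@
step 1: ,,,@@,
,@@,@,
,,,,@,
,,@,,,
@,,,,@
@@@,,,
@,@,@@
step 2: @,,,,,
,,@,@@
,@@,,,
,,,,,@
@,@,,@
,,@@@,
@,@,@,
step 3: @,,,@,
@,@@,@
@@@@@@
,,@,,@
@@@,,@
@,@,@,
,,@,@,
step 4: @,@,@,
,,,,,,
,,,,,,
,,,,,,
,,@,@,
@,@,@,
,,,,@,
step 5: ,,,@,@
,,,,,,
,,,,,,
,,,,,,
,@,,,@
,@,,@,
,,,,@,
step 6: ,,,,@,
,,,,,,
,,,,,,
,,,,,,
@,,,,,
@,,,@@
,,,@@@
step 7: ,,,@@@
,,,,,,
,,,,,,
,,,,,,
@,,,,,
@,,@,,
@,,@,,
step 8: ,,,@@@
,,,,@,
,,,,,,
,,,,,,
,,,,,,
@@,,,@
@,@@,,
step 9: ,,@,,@
,,,@@@
,,,,,,
,,,,,,
@,,,,,
@@@,,@
,,@@,,
step 10: ,,@,,@
,,,@@@
,,,,@,
,,,,,,
@,,,,@
@,@@,@
,,,@@@
step 11: @,@,,,
,,,@,@
,,,@@@
,,,,,@
@@,,@@
,@@@,,
,@,,,,
step 12: @@@,,,
@,@@,@
@,,@,@
,,,@,,
,@,@@@
,,,@@@
@,,@,,
step 13: ,,,,@,
,,,@,,
@@,@,@
,,,@,,
@,,,,@
,,,,,,
@,,@,,
step 14: ,,,@@,
@,@@,@
@,,@,,
,@@,,,
,,,,,,
@,,,,@
,,,,,,
step 15: ,,@@@@
@@@,,@
@,,@@@
,@@,,,
@@,,,,
,,,,,,
,,,,@@
step 16: ,,@,,,
,,,,,,
,,,@@,
,,@@@,
@@@,,,
@,,,,@
,,,,,@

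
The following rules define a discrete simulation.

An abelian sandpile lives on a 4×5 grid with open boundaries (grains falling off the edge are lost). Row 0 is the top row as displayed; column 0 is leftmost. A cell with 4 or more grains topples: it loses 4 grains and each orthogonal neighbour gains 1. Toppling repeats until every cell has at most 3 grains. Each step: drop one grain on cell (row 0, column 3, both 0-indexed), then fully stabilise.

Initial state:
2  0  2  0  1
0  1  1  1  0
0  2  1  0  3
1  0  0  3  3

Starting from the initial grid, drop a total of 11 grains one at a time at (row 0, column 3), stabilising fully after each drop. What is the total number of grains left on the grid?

26

step 0: 2  0  2  0  1
0  1  1  1  0
0  2  1  0  3
1  0  0  3  3
step 1: 2  0  2  1  1
0  1  1  1  0
0  2  1  0  3
1  0  0  3  3
step 2: 2  0  2  2  1
0  1  1  1  0
0  2  1  0  3
1  0  0  3  3
step 3: 2  0  2  3  1
0  1  1  1  0
0  2  1  0  3
1  0  0  3  3
step 4: 2  0  3  0  2
0  1  1  2  0
0  2  1  0  3
1  0  0  3  3
step 5: 2  0  3  1  2
0  1  1  2  0
0  2  1  0  3
1  0  0  3  3
step 6: 2  0  3  2  2
0  1  1  2  0
0  2  1  0  3
1  0  0  3  3
step 7: 2  0  3  3  2
0  1  1  2  0
0  2  1  0  3
1  0  0  3  3
step 8: 2  1  0  1  3
0  1  2  3  0
0  2  1  0  3
1  0  0  3  3
step 9: 2  1  0  2  3
0  1  2  3  0
0  2  1  0  3
1  0  0  3  3
step 10: 2  1  0  3  3
0  1  2  3  0
0  2  1  0  3
1  0  0  3  3
step 11: 2  1  1  2  0
0  1  3  0  2
0  2  1  1  3
1  0  0  3  3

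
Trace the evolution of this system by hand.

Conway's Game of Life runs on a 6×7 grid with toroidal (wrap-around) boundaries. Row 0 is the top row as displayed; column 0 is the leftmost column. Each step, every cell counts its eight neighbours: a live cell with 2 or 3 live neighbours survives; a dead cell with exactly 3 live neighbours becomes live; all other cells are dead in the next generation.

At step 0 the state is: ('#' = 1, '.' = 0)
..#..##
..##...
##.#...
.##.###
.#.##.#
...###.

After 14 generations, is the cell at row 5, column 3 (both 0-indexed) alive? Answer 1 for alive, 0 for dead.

1

step 0: ..#..##
..##...
##.#...
.##.###
.#.##.#
...###.
step 1: ..#..##
#..##.#
#....##
......#
.#....#
#......
step 2: .#.###.
.#.##..
....#..
.......
......#
##...#.
step 3: .#.#.##
.......
...##..
.......
#.....#
###..#.
step 4: .#..###
..##.#.
.......
.......
#.....#
..#.##.
step 5: .#....#
..##.##
.......
.......
.....##
.#.##..
step 6: .#....#
#.#..##
.......
.......
....##.
..#.#.#
step 7: .###...
##...##
......#
.......
...###.
#..##.#
step 8: ...#...
.#...##
.....##
....##.
...#.##
##....#
step 9: .##..#.
#...###
#......
.......
.......
#.#.###
step 10: ..#....
#...##.
#....#.
.......
.....##
#.#####
step 11: #.#....
.#..##.
....##.
.....#.
#..#...
#####..
step 12: #....##
.#.####
......#
.....##
#..#..#
#...#.#
step 13: .#.#...
....#..
.......
.....#.
....#..
.#..#..
step 14: ..###..
.......
.......
.......
....##.
..###..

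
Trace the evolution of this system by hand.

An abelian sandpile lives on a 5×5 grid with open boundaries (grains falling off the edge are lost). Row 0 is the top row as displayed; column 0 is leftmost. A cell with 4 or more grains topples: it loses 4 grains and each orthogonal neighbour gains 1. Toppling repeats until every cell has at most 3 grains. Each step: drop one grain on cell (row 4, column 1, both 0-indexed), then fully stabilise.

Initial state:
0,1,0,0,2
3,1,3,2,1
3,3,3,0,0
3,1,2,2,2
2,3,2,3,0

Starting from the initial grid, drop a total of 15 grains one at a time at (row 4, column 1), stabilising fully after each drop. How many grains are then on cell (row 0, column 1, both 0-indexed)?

2

0) 0,1,0,0,2
3,1,3,2,1
3,3,3,0,0
3,1,2,2,2
2,3,2,3,0
1) 0,1,0,0,2
3,1,3,2,1
3,3,3,0,0
3,2,2,2,2
3,0,3,3,0
2) 0,1,0,0,2
3,1,3,2,1
3,3,3,0,0
3,2,2,2,2
3,1,3,3,0
3) 0,1,0,0,2
3,1,3,2,1
3,3,3,0,0
3,2,2,2,2
3,2,3,3,0
4) 0,1,0,0,2
3,1,3,2,1
3,3,3,0,0
3,2,2,2,2
3,3,3,3,0
5) 1,2,1,0,2
1,0,1,3,1
2,3,2,2,0
2,2,2,0,3
1,3,2,1,1
6) 1,2,1,0,2
1,0,1,3,1
2,3,2,2,0
2,3,2,0,3
2,0,3,1,1
7) 1,2,1,0,2
1,0,1,3,1
2,3,2,2,0
2,3,2,0,3
2,1,3,1,1
8) 1,2,1,0,2
1,0,1,3,1
2,3,2,2,0
2,3,2,0,3
2,2,3,1,1
9) 1,2,1,0,2
1,0,1,3,1
2,3,2,2,0
2,3,2,0,3
2,3,3,1,1
10) 1,2,1,0,2
1,1,2,3,1
3,1,0,3,0
3,2,1,1,3
3,2,1,2,1
11) 1,2,1,0,2
1,1,2,3,1
3,1,0,3,0
3,2,1,1,3
3,3,1,2,1
12) 1,2,1,0,2
2,1,2,3,1
0,3,0,3,0
2,0,2,1,3
1,2,2,2,1
13) 1,2,1,0,2
2,1,2,3,1
0,3,0,3,0
2,0,2,1,3
1,3,2,2,1
14) 1,2,1,0,2
2,1,2,3,1
0,3,0,3,0
2,1,2,1,3
2,0,3,2,1
15) 1,2,1,0,2
2,1,2,3,1
0,3,0,3,0
2,1,2,1,3
2,1,3,2,1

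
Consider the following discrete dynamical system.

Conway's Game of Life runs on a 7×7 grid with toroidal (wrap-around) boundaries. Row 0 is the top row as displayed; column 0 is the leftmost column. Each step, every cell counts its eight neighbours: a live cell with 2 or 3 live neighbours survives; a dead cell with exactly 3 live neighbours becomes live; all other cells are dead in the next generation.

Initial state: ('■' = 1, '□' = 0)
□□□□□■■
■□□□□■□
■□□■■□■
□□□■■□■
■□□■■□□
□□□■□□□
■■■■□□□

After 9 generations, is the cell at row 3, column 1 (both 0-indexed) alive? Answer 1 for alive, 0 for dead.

t=0: □□□□□■■
■□□□□■□
■□□■■□■
□□□■■□■
■□□■■□□
□□□■□□□
■■■■□□□
t=1: □□■□■■□
■□□□□□□
■□□■□□□
□□■□□□■
□□■□□■□
■□□□□□□
■■■■■□■
t=2: □□■□■■□
□■□■■□■
■■□□□□■
□■■■□□■
□■□□□□■
■□□□■■□
■□■□■□■
t=3: □□■□□□□
□■□■■□■
□□□□■□■
□□□□□■■
□■□■■□■
□□□■■□□
■□□□□□□
t=4: ■■■■□□□
■□■■■□□
□□□■■□■
□□□■□□■
■□■■□□■
■□■■■■□
□□□■□□□
t=5: ■□□□□□□
■□□□□■■
■□□□□□■
□□□□□□■
■□□□□□□
■□□□□■□
■□□□□□■
t=6: □■□□□■□
□■□□□■□
□□□□□□□
□□□□□□■
■□□□□□□
■■□□□□□
■■□□□□□
t=7: □■■□□□■
□□□□□□□
□□□□□□□
□□□□□□□
■■□□□□■
□□□□□□■
□□■□□□■
t=8: ■■■□□□□
□□□□□□□
□□□□□□□
■□□□□□□
■□□□□□■
□■□□□■■
□■■□□■■
t=9: ■□■□□□■
□■□□□□□
□□□□□□□
■□□□□□■
□■□□□■□
□■■□□□□
□□□□□■□

0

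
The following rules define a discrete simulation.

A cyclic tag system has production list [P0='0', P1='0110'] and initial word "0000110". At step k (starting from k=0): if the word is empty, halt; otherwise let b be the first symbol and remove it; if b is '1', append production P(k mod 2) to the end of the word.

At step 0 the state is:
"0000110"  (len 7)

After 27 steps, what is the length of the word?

0) "0000110"  (len 7)
1) "000110"  (len 6)
2) "00110"  (len 5)
3) "0110"  (len 4)
4) "110"  (len 3)
5) "100"  (len 3)
6) "000110"  (len 6)
7) "00110"  (len 5)
8) "0110"  (len 4)
9) "110"  (len 3)
10) "100110"  (len 6)
11) "001100"  (len 6)
12) "01100"  (len 5)
13) "1100"  (len 4)
14) "1000110"  (len 7)
15) "0001100"  (len 7)
16) "001100"  (len 6)
17) "01100"  (len 5)
18) "1100"  (len 4)
19) "1000"  (len 4)
20) "0000110"  (len 7)
21) "000110"  (len 6)
22) "00110"  (len 5)
23) "0110"  (len 4)
24) "110"  (len 3)
25) "100"  (len 3)
26) "000110"  (len 6)
27) "00110"  (len 5)

5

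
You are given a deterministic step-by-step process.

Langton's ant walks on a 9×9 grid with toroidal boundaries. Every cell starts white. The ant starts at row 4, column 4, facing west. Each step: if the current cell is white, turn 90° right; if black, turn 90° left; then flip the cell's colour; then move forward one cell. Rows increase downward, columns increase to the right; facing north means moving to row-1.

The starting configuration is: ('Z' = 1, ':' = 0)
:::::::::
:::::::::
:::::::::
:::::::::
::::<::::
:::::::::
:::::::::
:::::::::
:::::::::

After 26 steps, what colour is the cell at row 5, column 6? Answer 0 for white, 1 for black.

k=0  :::::::::
:::::::::
:::::::::
:::::::::
::::<::::
:::::::::
:::::::::
:::::::::
:::::::::
k=1  :::::::::
:::::::::
:::::::::
::::^::::
::::Z::::
:::::::::
:::::::::
:::::::::
:::::::::
k=2  :::::::::
:::::::::
:::::::::
::::Z>:::
::::Z::::
:::::::::
:::::::::
:::::::::
:::::::::
k=3  :::::::::
:::::::::
:::::::::
::::ZZ:::
::::Zv:::
:::::::::
:::::::::
:::::::::
:::::::::
k=4  :::::::::
:::::::::
:::::::::
::::ZZ:::
::::<Z:::
:::::::::
:::::::::
:::::::::
:::::::::
k=5  :::::::::
:::::::::
:::::::::
::::ZZ:::
:::::Z:::
::::v::::
:::::::::
:::::::::
:::::::::
k=6  :::::::::
:::::::::
:::::::::
::::ZZ:::
:::::Z:::
:::<Z::::
:::::::::
:::::::::
:::::::::
k=7  :::::::::
:::::::::
:::::::::
::::ZZ:::
:::^:Z:::
:::ZZ::::
:::::::::
:::::::::
:::::::::
k=8  :::::::::
:::::::::
:::::::::
::::ZZ:::
:::Z>Z:::
:::ZZ::::
:::::::::
:::::::::
:::::::::
k=9  :::::::::
:::::::::
:::::::::
::::ZZ:::
:::ZZZ:::
:::Zv::::
:::::::::
:::::::::
:::::::::
k=10  :::::::::
:::::::::
:::::::::
::::ZZ:::
:::ZZZ:::
:::Z:>:::
:::::::::
:::::::::
:::::::::
k=11  :::::::::
:::::::::
:::::::::
::::ZZ:::
:::ZZZ:::
:::Z:Z:::
:::::v:::
:::::::::
:::::::::
k=12  :::::::::
:::::::::
:::::::::
::::ZZ:::
:::ZZZ:::
:::Z:Z:::
::::<Z:::
:::::::::
:::::::::
k=13  :::::::::
:::::::::
:::::::::
::::ZZ:::
:::ZZZ:::
:::Z^Z:::
::::ZZ:::
:::::::::
:::::::::
k=14  :::::::::
:::::::::
:::::::::
::::ZZ:::
:::ZZZ:::
:::ZZ>:::
::::ZZ:::
:::::::::
:::::::::
k=15  :::::::::
:::::::::
:::::::::
::::ZZ:::
:::ZZ^:::
:::ZZ::::
::::ZZ:::
:::::::::
:::::::::
k=16  :::::::::
:::::::::
:::::::::
::::ZZ:::
:::Z<::::
:::ZZ::::
::::ZZ:::
:::::::::
:::::::::
k=17  :::::::::
:::::::::
:::::::::
::::ZZ:::
:::Z:::::
:::Zv::::
::::ZZ:::
:::::::::
:::::::::
k=18  :::::::::
:::::::::
:::::::::
::::ZZ:::
:::Z:::::
:::Z:>:::
::::ZZ:::
:::::::::
:::::::::
k=19  :::::::::
:::::::::
:::::::::
::::ZZ:::
:::Z:::::
:::Z:Z:::
::::Zv:::
:::::::::
:::::::::
k=20  :::::::::
:::::::::
:::::::::
::::ZZ:::
:::Z:::::
:::Z:Z:::
::::Z:>::
:::::::::
:::::::::
k=21  :::::::::
:::::::::
:::::::::
::::ZZ:::
:::Z:::::
:::Z:Z:::
::::Z:Z::
::::::v::
:::::::::
k=22  :::::::::
:::::::::
:::::::::
::::ZZ:::
:::Z:::::
:::Z:Z:::
::::Z:Z::
:::::<Z::
:::::::::
k=23  :::::::::
:::::::::
:::::::::
::::ZZ:::
:::Z:::::
:::Z:Z:::
::::Z^Z::
:::::ZZ::
:::::::::
k=24  :::::::::
:::::::::
:::::::::
::::ZZ:::
:::Z:::::
:::Z:Z:::
::::ZZ>::
:::::ZZ::
:::::::::
k=25  :::::::::
:::::::::
:::::::::
::::ZZ:::
:::Z:::::
:::Z:Z^::
::::ZZ:::
:::::ZZ::
:::::::::
k=26  :::::::::
:::::::::
:::::::::
::::ZZ:::
:::Z:::::
:::Z:ZZ>:
::::ZZ:::
:::::ZZ::
:::::::::

1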